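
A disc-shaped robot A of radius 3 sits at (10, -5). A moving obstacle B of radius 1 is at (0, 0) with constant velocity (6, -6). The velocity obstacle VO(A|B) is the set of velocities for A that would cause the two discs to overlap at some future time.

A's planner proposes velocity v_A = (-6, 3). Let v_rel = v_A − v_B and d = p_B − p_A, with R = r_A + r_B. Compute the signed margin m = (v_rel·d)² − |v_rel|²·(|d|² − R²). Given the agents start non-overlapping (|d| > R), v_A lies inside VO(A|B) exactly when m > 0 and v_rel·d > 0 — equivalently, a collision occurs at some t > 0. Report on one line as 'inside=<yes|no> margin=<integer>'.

d = (-10, 5),  |d|² = 125;  R = 3+1 = 4,  c = 125−4² = 109
v_rel = (-12, 9),  |v_rel|² = 225;  v_rel·d = (-12)·(-10) + (9)·(5) = 165
225·t² − 330·t + 109 = 0  ⇒  m = 165² − 225·109 = 2700
m = 2700 > 0,  v_rel·d = 165 > 0  ⇒  inside

inside=yes margin=2700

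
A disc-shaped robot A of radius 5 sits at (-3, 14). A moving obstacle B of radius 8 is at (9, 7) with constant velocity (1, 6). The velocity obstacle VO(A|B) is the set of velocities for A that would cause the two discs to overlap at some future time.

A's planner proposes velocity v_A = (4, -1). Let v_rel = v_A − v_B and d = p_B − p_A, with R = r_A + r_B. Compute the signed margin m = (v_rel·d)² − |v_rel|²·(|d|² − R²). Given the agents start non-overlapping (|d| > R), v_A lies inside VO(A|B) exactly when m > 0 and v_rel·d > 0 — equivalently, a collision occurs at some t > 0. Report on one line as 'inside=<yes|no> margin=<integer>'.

d = (12, -7),  |d|² = 193;  R = 5+8 = 13,  c = 193−13² = 24
v_rel = (3, -7),  |v_rel|² = 58;  v_rel·d = (3)·(12) + (-7)·(-7) = 85
58·t² − 170·t + 24 = 0  ⇒  m = 85² − 58·24 = 5833
m = 5833 > 0,  v_rel·d = 85 > 0  ⇒  inside

inside=yes margin=5833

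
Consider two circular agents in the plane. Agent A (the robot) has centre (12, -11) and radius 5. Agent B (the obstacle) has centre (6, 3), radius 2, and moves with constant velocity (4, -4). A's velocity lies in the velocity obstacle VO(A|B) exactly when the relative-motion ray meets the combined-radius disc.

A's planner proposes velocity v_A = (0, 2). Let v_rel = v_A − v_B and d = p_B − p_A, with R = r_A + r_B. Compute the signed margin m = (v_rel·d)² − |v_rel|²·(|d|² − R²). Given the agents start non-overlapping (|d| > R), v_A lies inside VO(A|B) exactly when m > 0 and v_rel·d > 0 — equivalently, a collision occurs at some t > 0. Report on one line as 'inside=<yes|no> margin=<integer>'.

d = (-6, 14),  |d|² = 232;  R = 5+2 = 7,  c = 232−7² = 183
v_rel = (-4, 6),  |v_rel|² = 52;  v_rel·d = (-4)·(-6) + (6)·(14) = 108
52·t² − 216·t + 183 = 0  ⇒  m = 108² − 52·183 = 2148
m = 2148 > 0,  v_rel·d = 108 > 0  ⇒  inside

inside=yes margin=2148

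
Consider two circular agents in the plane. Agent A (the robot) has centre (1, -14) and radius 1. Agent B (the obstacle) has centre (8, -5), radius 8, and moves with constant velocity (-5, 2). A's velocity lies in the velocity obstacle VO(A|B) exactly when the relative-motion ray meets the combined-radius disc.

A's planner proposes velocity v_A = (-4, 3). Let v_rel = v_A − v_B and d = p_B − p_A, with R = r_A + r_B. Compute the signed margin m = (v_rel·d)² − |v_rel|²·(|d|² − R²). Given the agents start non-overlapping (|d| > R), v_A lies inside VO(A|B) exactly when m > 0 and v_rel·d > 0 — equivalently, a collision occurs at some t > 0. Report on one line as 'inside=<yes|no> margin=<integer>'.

d = (7, 9),  |d|² = 130;  R = 1+8 = 9,  c = 130−9² = 49
v_rel = (1, 1),  |v_rel|² = 2;  v_rel·d = (1)·(7) + (1)·(9) = 16
2·t² − 32·t + 49 = 0  ⇒  m = 16² − 2·49 = 158
m = 158 > 0,  v_rel·d = 16 > 0  ⇒  inside

inside=yes margin=158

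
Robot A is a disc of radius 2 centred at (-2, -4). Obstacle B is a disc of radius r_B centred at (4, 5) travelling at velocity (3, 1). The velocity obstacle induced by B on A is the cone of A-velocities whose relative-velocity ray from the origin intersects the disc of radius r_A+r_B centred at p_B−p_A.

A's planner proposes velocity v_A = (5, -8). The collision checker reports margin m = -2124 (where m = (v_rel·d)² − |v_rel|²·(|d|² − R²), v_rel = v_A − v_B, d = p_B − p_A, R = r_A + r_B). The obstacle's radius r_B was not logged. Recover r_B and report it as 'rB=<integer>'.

m = -2124
d = (6, 9);  v_rel = (2, -9),  |v_rel|² = 85
v_rel×d = (2)·(9) − (-9)·(6) = 72
since m = R²·85 − 72²:  R² = (5184 + -2124) / 85 = 36
R = √36 = 6  ⇒  r_B = 6 − 2 = 4

rB=4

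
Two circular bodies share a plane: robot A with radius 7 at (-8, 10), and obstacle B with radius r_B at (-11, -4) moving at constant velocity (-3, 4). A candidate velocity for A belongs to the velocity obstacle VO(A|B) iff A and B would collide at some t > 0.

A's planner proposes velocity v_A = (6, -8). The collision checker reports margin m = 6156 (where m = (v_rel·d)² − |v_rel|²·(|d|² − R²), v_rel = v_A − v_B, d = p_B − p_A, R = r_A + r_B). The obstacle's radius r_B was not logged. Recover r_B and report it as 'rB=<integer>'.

m = 6156
d = (-3, -14);  v_rel = (9, -12),  |v_rel|² = 225
v_rel×d = (9)·(-14) − (-12)·(-3) = -162
since m = R²·225 − (-162)²:  R² = (26244 + 6156) / 225 = 144
R = √144 = 12  ⇒  r_B = 12 − 7 = 5

rB=5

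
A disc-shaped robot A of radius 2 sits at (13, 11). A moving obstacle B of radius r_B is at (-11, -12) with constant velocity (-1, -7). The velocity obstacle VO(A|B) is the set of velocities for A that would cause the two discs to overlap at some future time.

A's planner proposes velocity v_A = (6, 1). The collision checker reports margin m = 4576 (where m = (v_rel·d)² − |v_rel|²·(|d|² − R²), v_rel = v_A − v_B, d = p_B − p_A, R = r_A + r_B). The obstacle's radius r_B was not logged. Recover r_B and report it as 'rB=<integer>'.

m = 4576
d = (-24, -23);  v_rel = (7, 8),  |v_rel|² = 113
v_rel×d = (7)·(-23) − (8)·(-24) = 31
since m = R²·113 − 31²:  R² = (961 + 4576) / 113 = 49
R = √49 = 7  ⇒  r_B = 7 − 2 = 5

rB=5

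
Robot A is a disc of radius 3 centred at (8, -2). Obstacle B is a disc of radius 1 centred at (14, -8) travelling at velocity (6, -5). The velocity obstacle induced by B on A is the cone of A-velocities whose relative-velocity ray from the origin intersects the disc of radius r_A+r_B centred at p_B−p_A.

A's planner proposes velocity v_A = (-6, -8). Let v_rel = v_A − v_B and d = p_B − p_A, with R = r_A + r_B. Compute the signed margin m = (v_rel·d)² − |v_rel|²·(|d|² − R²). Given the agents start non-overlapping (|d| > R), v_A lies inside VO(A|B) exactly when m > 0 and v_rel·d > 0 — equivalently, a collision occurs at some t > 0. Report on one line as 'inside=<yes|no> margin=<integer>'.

d = (6, -6),  |d|² = 72;  R = 3+1 = 4,  c = 72−4² = 56
v_rel = (-12, -3),  |v_rel|² = 153;  v_rel·d = (-12)·(6) + (-3)·(-6) = -54
153·t² + 108·t + 56 = 0  ⇒  m = (-54)² − 153·56 = -5652
m = -5652 < 0,  v_rel·d = -54 < 0  ⇒  outside

inside=no margin=-5652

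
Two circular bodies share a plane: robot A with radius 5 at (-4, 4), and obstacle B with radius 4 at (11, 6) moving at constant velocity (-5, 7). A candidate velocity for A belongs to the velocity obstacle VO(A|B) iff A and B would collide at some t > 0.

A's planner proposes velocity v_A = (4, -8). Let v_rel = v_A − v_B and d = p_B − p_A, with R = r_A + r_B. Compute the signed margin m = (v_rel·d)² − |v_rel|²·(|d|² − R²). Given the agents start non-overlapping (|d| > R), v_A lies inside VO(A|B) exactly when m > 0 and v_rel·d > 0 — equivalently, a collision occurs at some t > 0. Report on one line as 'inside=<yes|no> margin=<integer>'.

d = (15, 2),  |d|² = 229;  R = 5+4 = 9,  c = 229−9² = 148
v_rel = (9, -15),  |v_rel|² = 306;  v_rel·d = (9)·(15) + (-15)·(2) = 105
306·t² − 210·t + 148 = 0  ⇒  m = 105² − 306·148 = -34263
m = -34263 < 0,  v_rel·d = 105 > 0  ⇒  outside

inside=no margin=-34263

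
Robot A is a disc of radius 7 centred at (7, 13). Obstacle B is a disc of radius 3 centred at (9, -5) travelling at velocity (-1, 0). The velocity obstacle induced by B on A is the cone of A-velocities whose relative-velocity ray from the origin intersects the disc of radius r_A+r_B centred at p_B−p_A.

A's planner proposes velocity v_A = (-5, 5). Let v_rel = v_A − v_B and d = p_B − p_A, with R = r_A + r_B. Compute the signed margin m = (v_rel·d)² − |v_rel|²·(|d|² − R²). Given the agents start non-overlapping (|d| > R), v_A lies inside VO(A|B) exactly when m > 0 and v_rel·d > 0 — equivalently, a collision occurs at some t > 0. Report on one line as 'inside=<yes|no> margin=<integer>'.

d = (2, -18),  |d|² = 328;  R = 7+3 = 10,  c = 328−10² = 228
v_rel = (-4, 5),  |v_rel|² = 41;  v_rel·d = (-4)·(2) + (5)·(-18) = -98
41·t² + 196·t + 228 = 0  ⇒  m = (-98)² − 41·228 = 256
m = 256 > 0,  v_rel·d = -98 < 0  ⇒  outside

inside=no margin=256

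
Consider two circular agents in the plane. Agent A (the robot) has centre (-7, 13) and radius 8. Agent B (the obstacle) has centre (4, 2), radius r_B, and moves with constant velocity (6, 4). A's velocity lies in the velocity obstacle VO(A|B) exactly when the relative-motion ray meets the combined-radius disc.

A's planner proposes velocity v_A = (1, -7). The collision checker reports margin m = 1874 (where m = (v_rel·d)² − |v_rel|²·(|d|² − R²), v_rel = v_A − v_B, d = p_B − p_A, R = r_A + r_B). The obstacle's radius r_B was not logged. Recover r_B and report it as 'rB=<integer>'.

m = 1874
d = (11, -11);  v_rel = (-5, -11),  |v_rel|² = 146
v_rel×d = (-5)·(-11) − (-11)·(11) = 176
since m = R²·146 − 176²:  R² = (30976 + 1874) / 146 = 225
R = √225 = 15  ⇒  r_B = 15 − 8 = 7

rB=7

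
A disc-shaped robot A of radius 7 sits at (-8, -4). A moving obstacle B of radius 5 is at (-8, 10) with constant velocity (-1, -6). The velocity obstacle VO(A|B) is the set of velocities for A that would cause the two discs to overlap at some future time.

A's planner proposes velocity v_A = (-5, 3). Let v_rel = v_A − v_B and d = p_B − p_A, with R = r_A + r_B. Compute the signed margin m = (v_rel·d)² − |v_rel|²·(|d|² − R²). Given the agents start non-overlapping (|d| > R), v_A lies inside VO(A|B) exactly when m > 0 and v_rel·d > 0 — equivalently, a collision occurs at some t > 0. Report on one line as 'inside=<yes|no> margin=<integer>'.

d = (0, 14),  |d|² = 196;  R = 7+5 = 12,  c = 196−12² = 52
v_rel = (-4, 9),  |v_rel|² = 97;  v_rel·d = (-4)·(0) + (9)·(14) = 126
97·t² − 252·t + 52 = 0  ⇒  m = 126² − 97·52 = 10832
m = 10832 > 0,  v_rel·d = 126 > 0  ⇒  inside

inside=yes margin=10832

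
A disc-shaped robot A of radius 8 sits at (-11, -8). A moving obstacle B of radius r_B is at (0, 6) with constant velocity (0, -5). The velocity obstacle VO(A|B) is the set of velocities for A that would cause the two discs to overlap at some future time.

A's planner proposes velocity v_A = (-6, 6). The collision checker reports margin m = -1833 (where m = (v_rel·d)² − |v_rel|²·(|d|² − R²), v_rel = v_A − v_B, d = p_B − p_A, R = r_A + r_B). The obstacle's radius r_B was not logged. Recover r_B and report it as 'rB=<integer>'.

m = -1833
d = (11, 14);  v_rel = (-6, 11),  |v_rel|² = 157
v_rel×d = (-6)·(14) − (11)·(11) = -205
since m = R²·157 − (-205)²:  R² = (42025 + -1833) / 157 = 256
R = √256 = 16  ⇒  r_B = 16 − 8 = 8

rB=8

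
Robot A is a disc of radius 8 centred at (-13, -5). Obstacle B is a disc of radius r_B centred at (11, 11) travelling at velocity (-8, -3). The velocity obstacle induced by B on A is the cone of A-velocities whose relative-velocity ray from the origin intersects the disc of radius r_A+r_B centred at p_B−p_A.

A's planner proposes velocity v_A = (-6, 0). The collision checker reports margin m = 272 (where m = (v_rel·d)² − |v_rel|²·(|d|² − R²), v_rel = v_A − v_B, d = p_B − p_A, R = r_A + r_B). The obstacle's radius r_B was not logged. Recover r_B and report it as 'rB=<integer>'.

m = 272
d = (24, 16);  v_rel = (2, 3),  |v_rel|² = 13
v_rel×d = (2)·(16) − (3)·(24) = -40
since m = R²·13 − (-40)²:  R² = (1600 + 272) / 13 = 144
R = √144 = 12  ⇒  r_B = 12 − 8 = 4

rB=4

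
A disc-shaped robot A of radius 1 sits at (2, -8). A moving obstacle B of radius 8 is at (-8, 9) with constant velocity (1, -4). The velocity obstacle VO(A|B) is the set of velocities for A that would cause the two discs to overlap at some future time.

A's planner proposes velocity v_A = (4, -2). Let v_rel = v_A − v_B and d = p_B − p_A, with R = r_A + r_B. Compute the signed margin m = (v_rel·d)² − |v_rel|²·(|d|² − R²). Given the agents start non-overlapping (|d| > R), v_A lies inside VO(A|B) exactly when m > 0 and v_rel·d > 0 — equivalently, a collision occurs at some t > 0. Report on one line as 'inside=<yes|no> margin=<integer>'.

d = (-10, 17),  |d|² = 389;  R = 1+8 = 9,  c = 389−9² = 308
v_rel = (3, 2),  |v_rel|² = 13;  v_rel·d = (3)·(-10) + (2)·(17) = 4
13·t² − 8·t + 308 = 0  ⇒  m = 4² − 13·308 = -3988
m = -3988 < 0,  v_rel·d = 4 > 0  ⇒  outside

inside=no margin=-3988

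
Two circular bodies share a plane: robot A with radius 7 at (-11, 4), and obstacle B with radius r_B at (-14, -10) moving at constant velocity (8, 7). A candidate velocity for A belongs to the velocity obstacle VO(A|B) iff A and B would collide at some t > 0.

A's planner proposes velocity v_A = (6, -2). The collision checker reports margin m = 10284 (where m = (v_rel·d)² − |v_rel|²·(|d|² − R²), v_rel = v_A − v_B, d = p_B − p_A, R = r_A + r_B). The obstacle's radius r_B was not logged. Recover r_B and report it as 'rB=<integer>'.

m = 10284
d = (-3, -14);  v_rel = (-2, -9),  |v_rel|² = 85
v_rel×d = (-2)·(-14) − (-9)·(-3) = 1
since m = R²·85 − 1²:  R² = (1 + 10284) / 85 = 121
R = √121 = 11  ⇒  r_B = 11 − 7 = 4

rB=4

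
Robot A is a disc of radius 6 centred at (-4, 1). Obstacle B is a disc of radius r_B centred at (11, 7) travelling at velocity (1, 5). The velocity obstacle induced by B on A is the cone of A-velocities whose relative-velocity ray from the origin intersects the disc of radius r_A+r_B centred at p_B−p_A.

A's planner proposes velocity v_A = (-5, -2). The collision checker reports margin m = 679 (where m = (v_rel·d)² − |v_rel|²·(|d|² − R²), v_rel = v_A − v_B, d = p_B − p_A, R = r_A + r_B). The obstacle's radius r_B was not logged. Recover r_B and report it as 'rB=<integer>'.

m = 679
d = (15, 6);  v_rel = (-6, -7),  |v_rel|² = 85
v_rel×d = (-6)·(6) − (-7)·(15) = 69
since m = R²·85 − 69²:  R² = (4761 + 679) / 85 = 64
R = √64 = 8  ⇒  r_B = 8 − 6 = 2

rB=2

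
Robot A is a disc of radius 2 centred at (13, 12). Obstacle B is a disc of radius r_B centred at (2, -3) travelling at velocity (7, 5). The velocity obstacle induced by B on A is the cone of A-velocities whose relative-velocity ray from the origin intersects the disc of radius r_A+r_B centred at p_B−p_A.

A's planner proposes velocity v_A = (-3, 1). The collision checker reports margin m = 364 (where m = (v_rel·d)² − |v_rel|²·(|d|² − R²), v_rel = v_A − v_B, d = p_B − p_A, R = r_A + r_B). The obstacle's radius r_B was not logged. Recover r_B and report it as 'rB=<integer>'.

m = 364
d = (-11, -15);  v_rel = (-10, -4),  |v_rel|² = 116
v_rel×d = (-10)·(-15) − (-4)·(-11) = 106
since m = R²·116 − 106²:  R² = (11236 + 364) / 116 = 100
R = √100 = 10  ⇒  r_B = 10 − 2 = 8

rB=8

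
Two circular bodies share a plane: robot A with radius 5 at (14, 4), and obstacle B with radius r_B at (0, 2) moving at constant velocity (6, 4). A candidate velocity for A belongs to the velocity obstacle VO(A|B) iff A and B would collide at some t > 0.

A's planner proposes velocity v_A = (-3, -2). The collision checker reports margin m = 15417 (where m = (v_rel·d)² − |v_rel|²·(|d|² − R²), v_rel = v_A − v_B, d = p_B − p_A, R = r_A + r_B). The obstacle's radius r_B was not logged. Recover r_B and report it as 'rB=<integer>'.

m = 15417
d = (-14, -2);  v_rel = (-9, -6),  |v_rel|² = 117
v_rel×d = (-9)·(-2) − (-6)·(-14) = -66
since m = R²·117 − (-66)²:  R² = (4356 + 15417) / 117 = 169
R = √169 = 13  ⇒  r_B = 13 − 5 = 8

rB=8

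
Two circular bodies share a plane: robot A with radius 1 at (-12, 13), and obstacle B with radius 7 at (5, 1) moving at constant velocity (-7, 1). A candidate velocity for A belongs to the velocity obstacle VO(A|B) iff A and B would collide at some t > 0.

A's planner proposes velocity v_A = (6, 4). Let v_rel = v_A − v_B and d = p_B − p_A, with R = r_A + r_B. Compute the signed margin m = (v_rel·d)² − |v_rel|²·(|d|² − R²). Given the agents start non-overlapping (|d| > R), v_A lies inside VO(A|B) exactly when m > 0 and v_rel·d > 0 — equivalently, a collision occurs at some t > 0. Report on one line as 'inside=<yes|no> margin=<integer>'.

d = (17, -12),  |d|² = 433;  R = 1+7 = 8,  c = 433−8² = 369
v_rel = (13, 3),  |v_rel|² = 178;  v_rel·d = (13)·(17) + (3)·(-12) = 185
178·t² − 370·t + 369 = 0  ⇒  m = 185² − 178·369 = -31457
m = -31457 < 0,  v_rel·d = 185 > 0  ⇒  outside

inside=no margin=-31457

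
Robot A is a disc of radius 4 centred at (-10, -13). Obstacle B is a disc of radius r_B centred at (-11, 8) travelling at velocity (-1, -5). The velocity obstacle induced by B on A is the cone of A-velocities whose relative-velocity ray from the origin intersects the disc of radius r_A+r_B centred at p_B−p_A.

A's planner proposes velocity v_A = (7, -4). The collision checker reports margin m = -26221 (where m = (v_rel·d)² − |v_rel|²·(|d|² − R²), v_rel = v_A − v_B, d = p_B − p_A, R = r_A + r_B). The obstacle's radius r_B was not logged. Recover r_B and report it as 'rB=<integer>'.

m = -26221
d = (-1, 21);  v_rel = (8, 1),  |v_rel|² = 65
v_rel×d = (8)·(21) − (1)·(-1) = 169
since m = R²·65 − 169²:  R² = (28561 + -26221) / 65 = 36
R = √36 = 6  ⇒  r_B = 6 − 4 = 2

rB=2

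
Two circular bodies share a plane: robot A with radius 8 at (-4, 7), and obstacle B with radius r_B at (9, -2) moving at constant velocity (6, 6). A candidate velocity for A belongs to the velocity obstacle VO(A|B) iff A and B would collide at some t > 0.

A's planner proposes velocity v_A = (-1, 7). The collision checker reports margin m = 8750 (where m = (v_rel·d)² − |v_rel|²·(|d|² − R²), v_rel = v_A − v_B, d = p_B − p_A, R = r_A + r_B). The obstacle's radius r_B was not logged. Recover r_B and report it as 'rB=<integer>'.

m = 8750
d = (13, -9);  v_rel = (-7, 1),  |v_rel|² = 50
v_rel×d = (-7)·(-9) − (1)·(13) = 50
since m = R²·50 − 50²:  R² = (2500 + 8750) / 50 = 225
R = √225 = 15  ⇒  r_B = 15 − 8 = 7

rB=7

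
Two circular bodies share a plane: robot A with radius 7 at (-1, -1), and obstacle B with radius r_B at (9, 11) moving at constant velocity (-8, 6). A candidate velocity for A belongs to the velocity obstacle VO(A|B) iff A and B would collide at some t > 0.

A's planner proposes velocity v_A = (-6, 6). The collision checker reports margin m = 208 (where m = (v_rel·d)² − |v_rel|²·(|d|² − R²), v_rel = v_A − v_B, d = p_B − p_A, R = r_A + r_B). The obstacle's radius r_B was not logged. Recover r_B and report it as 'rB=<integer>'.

m = 208
d = (10, 12);  v_rel = (2, 0),  |v_rel|² = 4
v_rel×d = (2)·(12) − (0)·(10) = 24
since m = R²·4 − 24²:  R² = (576 + 208) / 4 = 196
R = √196 = 14  ⇒  r_B = 14 − 7 = 7

rB=7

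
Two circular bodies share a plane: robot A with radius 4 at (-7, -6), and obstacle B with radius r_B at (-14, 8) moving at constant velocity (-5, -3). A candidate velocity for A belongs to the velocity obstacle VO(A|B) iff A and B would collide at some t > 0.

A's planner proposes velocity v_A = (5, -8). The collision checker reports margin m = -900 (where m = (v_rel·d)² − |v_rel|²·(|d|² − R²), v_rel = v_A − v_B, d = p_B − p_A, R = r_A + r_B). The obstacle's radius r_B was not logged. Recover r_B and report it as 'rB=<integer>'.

m = -900
d = (-7, 14);  v_rel = (10, -5),  |v_rel|² = 125
v_rel×d = (10)·(14) − (-5)·(-7) = 105
since m = R²·125 − 105²:  R² = (11025 + -900) / 125 = 81
R = √81 = 9  ⇒  r_B = 9 − 4 = 5

rB=5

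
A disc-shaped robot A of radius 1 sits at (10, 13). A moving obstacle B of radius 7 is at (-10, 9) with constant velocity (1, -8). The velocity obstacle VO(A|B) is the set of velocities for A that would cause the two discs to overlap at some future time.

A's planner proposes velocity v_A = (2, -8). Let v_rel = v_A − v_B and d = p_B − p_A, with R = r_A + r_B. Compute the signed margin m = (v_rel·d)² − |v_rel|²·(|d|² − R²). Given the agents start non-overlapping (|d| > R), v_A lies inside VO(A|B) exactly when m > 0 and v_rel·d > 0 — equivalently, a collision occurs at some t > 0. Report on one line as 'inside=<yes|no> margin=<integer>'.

d = (-20, -4),  |d|² = 416;  R = 1+7 = 8,  c = 416−8² = 352
v_rel = (1, 0),  |v_rel|² = 1;  v_rel·d = (1)·(-20) + (0)·(-4) = -20
1·t² + 40·t + 352 = 0  ⇒  m = (-20)² − 1·352 = 48
m = 48 > 0,  v_rel·d = -20 < 0  ⇒  outside

inside=no margin=48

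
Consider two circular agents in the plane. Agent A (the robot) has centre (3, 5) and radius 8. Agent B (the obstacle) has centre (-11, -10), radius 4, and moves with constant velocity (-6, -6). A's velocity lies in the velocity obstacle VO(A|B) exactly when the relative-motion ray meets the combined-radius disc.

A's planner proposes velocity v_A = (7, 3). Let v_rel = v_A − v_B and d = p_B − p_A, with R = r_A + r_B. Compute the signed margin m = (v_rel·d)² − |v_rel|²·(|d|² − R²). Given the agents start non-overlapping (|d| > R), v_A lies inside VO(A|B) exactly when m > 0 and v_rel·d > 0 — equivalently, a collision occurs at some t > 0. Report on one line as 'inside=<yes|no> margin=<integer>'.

d = (-14, -15),  |d|² = 421;  R = 8+4 = 12,  c = 421−12² = 277
v_rel = (13, 9),  |v_rel|² = 250;  v_rel·d = (13)·(-14) + (9)·(-15) = -317
250·t² + 634·t + 277 = 0  ⇒  m = (-317)² − 250·277 = 31239
m = 31239 > 0,  v_rel·d = -317 < 0  ⇒  outside

inside=no margin=31239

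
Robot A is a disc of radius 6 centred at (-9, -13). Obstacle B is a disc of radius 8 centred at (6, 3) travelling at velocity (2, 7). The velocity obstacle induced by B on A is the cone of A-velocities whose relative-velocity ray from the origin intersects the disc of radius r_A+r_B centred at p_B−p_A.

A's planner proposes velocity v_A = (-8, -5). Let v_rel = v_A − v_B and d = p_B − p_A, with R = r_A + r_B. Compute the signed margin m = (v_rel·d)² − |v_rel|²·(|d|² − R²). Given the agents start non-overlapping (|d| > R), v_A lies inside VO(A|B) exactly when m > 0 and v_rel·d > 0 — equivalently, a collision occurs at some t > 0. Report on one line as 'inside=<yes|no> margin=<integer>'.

d = (15, 16),  |d|² = 481;  R = 6+8 = 14,  c = 481−14² = 285
v_rel = (-10, -12),  |v_rel|² = 244;  v_rel·d = (-10)·(15) + (-12)·(16) = -342
244·t² + 684·t + 285 = 0  ⇒  m = (-342)² − 244·285 = 47424
m = 47424 > 0,  v_rel·d = -342 < 0  ⇒  outside

inside=no margin=47424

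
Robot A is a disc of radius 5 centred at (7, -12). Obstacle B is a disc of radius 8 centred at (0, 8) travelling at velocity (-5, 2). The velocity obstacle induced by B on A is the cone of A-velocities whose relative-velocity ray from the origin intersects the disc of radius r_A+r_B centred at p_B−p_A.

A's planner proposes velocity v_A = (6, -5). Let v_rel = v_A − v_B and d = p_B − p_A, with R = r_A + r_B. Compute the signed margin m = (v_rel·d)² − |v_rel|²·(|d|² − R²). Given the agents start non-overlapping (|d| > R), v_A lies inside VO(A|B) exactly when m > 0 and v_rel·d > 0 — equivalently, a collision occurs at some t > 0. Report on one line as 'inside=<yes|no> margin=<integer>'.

d = (-7, 20),  |d|² = 449;  R = 5+8 = 13,  c = 449−13² = 280
v_rel = (11, -7),  |v_rel|² = 170;  v_rel·d = (11)·(-7) + (-7)·(20) = -217
170·t² + 434·t + 280 = 0  ⇒  m = (-217)² − 170·280 = -511
m = -511 < 0,  v_rel·d = -217 < 0  ⇒  outside

inside=no margin=-511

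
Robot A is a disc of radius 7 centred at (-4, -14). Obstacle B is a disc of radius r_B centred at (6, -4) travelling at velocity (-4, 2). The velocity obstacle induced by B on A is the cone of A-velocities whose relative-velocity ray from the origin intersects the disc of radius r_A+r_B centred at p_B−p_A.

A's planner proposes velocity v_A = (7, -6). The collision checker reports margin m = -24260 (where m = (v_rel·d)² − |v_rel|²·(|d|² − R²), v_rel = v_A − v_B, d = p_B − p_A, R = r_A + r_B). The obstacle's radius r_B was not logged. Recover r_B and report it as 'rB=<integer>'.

m = -24260
d = (10, 10);  v_rel = (11, -8),  |v_rel|² = 185
v_rel×d = (11)·(10) − (-8)·(10) = 190
since m = R²·185 − 190²:  R² = (36100 + -24260) / 185 = 64
R = √64 = 8  ⇒  r_B = 8 − 7 = 1

rB=1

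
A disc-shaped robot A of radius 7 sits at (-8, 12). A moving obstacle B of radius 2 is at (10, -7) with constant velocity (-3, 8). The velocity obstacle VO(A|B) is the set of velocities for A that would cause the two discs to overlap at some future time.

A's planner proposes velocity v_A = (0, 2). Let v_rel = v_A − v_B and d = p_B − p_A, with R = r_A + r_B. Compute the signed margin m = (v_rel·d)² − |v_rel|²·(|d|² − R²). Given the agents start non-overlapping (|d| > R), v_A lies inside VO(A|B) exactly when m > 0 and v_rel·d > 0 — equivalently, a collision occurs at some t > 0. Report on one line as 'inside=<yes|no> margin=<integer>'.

d = (18, -19),  |d|² = 685;  R = 7+2 = 9,  c = 685−9² = 604
v_rel = (3, -6),  |v_rel|² = 45;  v_rel·d = (3)·(18) + (-6)·(-19) = 168
45·t² − 336·t + 604 = 0  ⇒  m = 168² − 45·604 = 1044
m = 1044 > 0,  v_rel·d = 168 > 0  ⇒  inside

inside=yes margin=1044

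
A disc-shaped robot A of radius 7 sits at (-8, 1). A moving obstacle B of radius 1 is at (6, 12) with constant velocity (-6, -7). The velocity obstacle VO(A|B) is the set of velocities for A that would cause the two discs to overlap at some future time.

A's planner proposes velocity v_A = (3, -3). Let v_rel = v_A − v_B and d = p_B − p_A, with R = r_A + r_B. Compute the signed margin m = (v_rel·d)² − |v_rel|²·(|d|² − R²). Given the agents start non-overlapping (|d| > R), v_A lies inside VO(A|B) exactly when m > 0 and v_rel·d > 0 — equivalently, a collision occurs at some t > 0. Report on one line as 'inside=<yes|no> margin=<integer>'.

d = (14, 11),  |d|² = 317;  R = 7+1 = 8,  c = 317−8² = 253
v_rel = (9, 4),  |v_rel|² = 97;  v_rel·d = (9)·(14) + (4)·(11) = 170
97·t² − 340·t + 253 = 0  ⇒  m = 170² − 97·253 = 4359
m = 4359 > 0,  v_rel·d = 170 > 0  ⇒  inside

inside=yes margin=4359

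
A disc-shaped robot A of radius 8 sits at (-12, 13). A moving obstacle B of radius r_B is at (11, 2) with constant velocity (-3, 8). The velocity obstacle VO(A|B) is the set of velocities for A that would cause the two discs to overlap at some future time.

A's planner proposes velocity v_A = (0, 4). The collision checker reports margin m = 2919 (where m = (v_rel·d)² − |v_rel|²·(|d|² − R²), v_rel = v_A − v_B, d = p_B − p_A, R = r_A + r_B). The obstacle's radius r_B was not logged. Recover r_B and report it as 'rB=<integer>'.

m = 2919
d = (23, -11);  v_rel = (3, -4),  |v_rel|² = 25
v_rel×d = (3)·(-11) − (-4)·(23) = 59
since m = R²·25 − 59²:  R² = (3481 + 2919) / 25 = 256
R = √256 = 16  ⇒  r_B = 16 − 8 = 8

rB=8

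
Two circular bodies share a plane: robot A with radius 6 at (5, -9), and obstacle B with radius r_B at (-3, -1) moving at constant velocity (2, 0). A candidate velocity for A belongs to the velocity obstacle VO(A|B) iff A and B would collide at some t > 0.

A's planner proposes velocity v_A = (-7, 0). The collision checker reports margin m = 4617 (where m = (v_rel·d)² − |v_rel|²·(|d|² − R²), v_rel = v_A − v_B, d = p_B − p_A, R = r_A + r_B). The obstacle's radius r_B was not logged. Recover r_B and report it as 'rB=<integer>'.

m = 4617
d = (-8, 8);  v_rel = (-9, 0),  |v_rel|² = 81
v_rel×d = (-9)·(8) − (0)·(-8) = -72
since m = R²·81 − (-72)²:  R² = (5184 + 4617) / 81 = 121
R = √121 = 11  ⇒  r_B = 11 − 6 = 5

rB=5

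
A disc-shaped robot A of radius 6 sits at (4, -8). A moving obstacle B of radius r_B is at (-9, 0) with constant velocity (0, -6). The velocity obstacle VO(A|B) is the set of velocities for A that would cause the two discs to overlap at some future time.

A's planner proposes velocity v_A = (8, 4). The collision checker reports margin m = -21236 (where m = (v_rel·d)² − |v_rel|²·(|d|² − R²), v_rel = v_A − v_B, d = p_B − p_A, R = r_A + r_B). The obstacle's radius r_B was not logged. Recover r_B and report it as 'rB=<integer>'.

m = -21236
d = (-13, 8);  v_rel = (8, 10),  |v_rel|² = 164
v_rel×d = (8)·(8) − (10)·(-13) = 194
since m = R²·164 − 194²:  R² = (37636 + -21236) / 164 = 100
R = √100 = 10  ⇒  r_B = 10 − 6 = 4

rB=4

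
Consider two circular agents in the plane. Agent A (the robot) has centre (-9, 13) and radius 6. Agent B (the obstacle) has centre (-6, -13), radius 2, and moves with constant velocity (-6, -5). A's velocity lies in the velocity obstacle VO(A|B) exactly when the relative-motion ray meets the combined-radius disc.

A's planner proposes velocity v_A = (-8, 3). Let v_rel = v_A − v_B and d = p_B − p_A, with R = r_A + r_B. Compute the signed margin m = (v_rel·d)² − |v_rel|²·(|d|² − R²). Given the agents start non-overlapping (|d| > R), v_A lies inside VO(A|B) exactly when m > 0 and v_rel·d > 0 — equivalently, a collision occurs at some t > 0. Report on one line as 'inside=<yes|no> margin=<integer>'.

d = (3, -26),  |d|² = 685;  R = 6+2 = 8,  c = 685−8² = 621
v_rel = (-2, 8),  |v_rel|² = 68;  v_rel·d = (-2)·(3) + (8)·(-26) = -214
68·t² + 428·t + 621 = 0  ⇒  m = (-214)² − 68·621 = 3568
m = 3568 > 0,  v_rel·d = -214 < 0  ⇒  outside

inside=no margin=3568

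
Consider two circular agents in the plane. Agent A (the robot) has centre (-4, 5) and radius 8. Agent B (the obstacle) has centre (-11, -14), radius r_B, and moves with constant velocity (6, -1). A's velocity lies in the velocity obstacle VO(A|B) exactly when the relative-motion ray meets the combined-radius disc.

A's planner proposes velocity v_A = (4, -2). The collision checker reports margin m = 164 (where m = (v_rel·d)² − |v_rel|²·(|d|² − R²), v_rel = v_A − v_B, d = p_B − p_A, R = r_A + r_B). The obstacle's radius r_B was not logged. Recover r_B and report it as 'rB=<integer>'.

m = 164
d = (-7, -19);  v_rel = (-2, -1),  |v_rel|² = 5
v_rel×d = (-2)·(-19) − (-1)·(-7) = 31
since m = R²·5 − 31²:  R² = (961 + 164) / 5 = 225
R = √225 = 15  ⇒  r_B = 15 − 8 = 7

rB=7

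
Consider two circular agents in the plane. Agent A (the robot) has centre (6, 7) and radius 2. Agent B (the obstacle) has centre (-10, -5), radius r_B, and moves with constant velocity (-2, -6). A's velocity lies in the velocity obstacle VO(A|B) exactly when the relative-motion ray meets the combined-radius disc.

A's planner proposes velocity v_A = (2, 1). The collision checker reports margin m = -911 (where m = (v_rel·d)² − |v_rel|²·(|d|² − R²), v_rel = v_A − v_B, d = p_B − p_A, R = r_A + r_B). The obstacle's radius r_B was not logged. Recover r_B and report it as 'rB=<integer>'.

m = -911
d = (-16, -12);  v_rel = (4, 7),  |v_rel|² = 65
v_rel×d = (4)·(-12) − (7)·(-16) = 64
since m = R²·65 − 64²:  R² = (4096 + -911) / 65 = 49
R = √49 = 7  ⇒  r_B = 7 − 2 = 5

rB=5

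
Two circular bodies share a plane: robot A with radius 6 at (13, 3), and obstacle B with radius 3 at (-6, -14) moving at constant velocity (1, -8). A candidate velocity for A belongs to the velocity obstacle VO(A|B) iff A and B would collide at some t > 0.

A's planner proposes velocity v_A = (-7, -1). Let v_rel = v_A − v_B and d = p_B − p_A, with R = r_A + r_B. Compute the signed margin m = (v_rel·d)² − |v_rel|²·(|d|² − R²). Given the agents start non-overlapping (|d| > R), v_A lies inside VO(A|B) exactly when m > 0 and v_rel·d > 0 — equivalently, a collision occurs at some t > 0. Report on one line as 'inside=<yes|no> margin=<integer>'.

d = (-19, -17),  |d|² = 650;  R = 6+3 = 9,  c = 650−9² = 569
v_rel = (-8, 7),  |v_rel|² = 113;  v_rel·d = (-8)·(-19) + (7)·(-17) = 33
113·t² − 66·t + 569 = 0  ⇒  m = 33² − 113·569 = -63208
m = -63208 < 0,  v_rel·d = 33 > 0  ⇒  outside

inside=no margin=-63208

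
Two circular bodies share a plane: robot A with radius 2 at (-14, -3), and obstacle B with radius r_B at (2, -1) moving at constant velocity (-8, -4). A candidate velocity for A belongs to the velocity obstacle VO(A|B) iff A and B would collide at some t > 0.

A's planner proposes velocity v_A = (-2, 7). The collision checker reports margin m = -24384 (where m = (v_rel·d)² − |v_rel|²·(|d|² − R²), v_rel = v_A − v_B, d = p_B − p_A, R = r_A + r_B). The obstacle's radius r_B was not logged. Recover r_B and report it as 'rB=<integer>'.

m = -24384
d = (16, 2);  v_rel = (6, 11),  |v_rel|² = 157
v_rel×d = (6)·(2) − (11)·(16) = -164
since m = R²·157 − (-164)²:  R² = (26896 + -24384) / 157 = 16
R = √16 = 4  ⇒  r_B = 4 − 2 = 2

rB=2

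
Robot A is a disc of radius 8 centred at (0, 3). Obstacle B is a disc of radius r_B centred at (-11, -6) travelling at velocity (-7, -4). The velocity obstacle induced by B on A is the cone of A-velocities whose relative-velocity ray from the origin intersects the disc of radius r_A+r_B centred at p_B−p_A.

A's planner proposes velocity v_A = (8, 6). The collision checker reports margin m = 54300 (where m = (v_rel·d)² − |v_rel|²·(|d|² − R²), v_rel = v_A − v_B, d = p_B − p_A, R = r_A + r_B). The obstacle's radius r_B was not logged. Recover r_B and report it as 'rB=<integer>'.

m = 54300
d = (-11, -9);  v_rel = (15, 10),  |v_rel|² = 325
v_rel×d = (15)·(-9) − (10)·(-11) = -25
since m = R²·325 − (-25)²:  R² = (625 + 54300) / 325 = 169
R = √169 = 13  ⇒  r_B = 13 − 8 = 5

rB=5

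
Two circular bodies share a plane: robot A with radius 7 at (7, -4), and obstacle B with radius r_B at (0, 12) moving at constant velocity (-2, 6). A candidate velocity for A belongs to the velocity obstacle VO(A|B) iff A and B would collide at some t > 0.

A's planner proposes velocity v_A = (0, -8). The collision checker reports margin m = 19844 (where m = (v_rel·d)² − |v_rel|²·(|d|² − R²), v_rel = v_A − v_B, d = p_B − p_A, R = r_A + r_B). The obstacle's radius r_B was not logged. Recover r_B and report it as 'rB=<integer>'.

m = 19844
d = (-7, 16);  v_rel = (2, -14),  |v_rel|² = 200
v_rel×d = (2)·(16) − (-14)·(-7) = -66
since m = R²·200 − (-66)²:  R² = (4356 + 19844) / 200 = 121
R = √121 = 11  ⇒  r_B = 11 − 7 = 4

rB=4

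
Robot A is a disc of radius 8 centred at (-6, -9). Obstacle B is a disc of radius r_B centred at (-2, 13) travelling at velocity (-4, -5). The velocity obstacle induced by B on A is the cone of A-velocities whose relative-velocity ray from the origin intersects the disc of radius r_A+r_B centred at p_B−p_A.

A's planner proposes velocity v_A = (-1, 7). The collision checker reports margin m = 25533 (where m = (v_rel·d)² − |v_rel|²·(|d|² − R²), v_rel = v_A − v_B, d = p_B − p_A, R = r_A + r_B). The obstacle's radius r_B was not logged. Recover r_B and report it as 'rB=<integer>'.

m = 25533
d = (4, 22);  v_rel = (3, 12),  |v_rel|² = 153
v_rel×d = (3)·(22) − (12)·(4) = 18
since m = R²·153 − 18²:  R² = (324 + 25533) / 153 = 169
R = √169 = 13  ⇒  r_B = 13 − 8 = 5

rB=5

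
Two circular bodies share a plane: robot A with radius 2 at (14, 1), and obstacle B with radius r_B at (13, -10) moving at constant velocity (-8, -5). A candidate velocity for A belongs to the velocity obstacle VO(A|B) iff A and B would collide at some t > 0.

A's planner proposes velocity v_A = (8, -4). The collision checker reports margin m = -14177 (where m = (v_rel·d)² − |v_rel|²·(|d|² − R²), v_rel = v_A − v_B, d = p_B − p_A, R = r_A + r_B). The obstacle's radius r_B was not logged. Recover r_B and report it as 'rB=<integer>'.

m = -14177
d = (-1, -11);  v_rel = (16, 1),  |v_rel|² = 257
v_rel×d = (16)·(-11) − (1)·(-1) = -175
since m = R²·257 − (-175)²:  R² = (30625 + -14177) / 257 = 64
R = √64 = 8  ⇒  r_B = 8 − 2 = 6

rB=6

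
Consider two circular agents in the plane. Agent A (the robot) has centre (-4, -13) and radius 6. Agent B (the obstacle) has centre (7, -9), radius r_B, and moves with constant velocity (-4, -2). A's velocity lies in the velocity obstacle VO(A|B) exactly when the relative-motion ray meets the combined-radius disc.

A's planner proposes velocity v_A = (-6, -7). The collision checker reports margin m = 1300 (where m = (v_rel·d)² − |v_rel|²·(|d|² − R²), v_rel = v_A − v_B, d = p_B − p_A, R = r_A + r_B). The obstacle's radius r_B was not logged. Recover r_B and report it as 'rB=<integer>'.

m = 1300
d = (11, 4);  v_rel = (-2, -5),  |v_rel|² = 29
v_rel×d = (-2)·(4) − (-5)·(11) = 47
since m = R²·29 − 47²:  R² = (2209 + 1300) / 29 = 121
R = √121 = 11  ⇒  r_B = 11 − 6 = 5

rB=5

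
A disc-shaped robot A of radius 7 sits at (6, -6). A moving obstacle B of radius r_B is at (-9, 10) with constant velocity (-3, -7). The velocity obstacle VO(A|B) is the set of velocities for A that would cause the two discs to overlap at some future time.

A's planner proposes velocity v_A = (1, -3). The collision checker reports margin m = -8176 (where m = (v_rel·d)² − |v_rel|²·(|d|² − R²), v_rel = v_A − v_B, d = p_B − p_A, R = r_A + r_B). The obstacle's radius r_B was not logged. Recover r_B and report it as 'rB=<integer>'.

m = -8176
d = (-15, 16);  v_rel = (4, 4),  |v_rel|² = 32
v_rel×d = (4)·(16) − (4)·(-15) = 124
since m = R²·32 − 124²:  R² = (15376 + -8176) / 32 = 225
R = √225 = 15  ⇒  r_B = 15 − 7 = 8

rB=8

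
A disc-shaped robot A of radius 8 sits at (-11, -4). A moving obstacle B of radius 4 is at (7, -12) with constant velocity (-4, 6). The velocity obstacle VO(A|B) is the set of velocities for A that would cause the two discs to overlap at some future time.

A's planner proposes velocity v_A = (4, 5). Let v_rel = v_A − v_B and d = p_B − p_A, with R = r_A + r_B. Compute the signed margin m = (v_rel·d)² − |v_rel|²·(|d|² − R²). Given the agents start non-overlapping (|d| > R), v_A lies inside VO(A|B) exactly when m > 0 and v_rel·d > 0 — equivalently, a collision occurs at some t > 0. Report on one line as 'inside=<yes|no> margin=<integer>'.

d = (18, -8),  |d|² = 388;  R = 8+4 = 12,  c = 388−12² = 244
v_rel = (8, -1),  |v_rel|² = 65;  v_rel·d = (8)·(18) + (-1)·(-8) = 152
65·t² − 304·t + 244 = 0  ⇒  m = 152² − 65·244 = 7244
m = 7244 > 0,  v_rel·d = 152 > 0  ⇒  inside

inside=yes margin=7244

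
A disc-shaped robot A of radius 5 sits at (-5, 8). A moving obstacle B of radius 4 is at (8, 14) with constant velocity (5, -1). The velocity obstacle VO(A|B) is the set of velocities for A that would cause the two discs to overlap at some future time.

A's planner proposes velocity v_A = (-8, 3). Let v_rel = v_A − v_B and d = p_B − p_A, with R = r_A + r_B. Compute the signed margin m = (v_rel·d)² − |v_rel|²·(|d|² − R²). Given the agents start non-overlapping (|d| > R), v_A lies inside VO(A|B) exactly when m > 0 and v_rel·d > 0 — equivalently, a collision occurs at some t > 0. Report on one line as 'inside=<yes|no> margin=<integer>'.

d = (13, 6),  |d|² = 205;  R = 5+4 = 9,  c = 205−9² = 124
v_rel = (-13, 4),  |v_rel|² = 185;  v_rel·d = (-13)·(13) + (4)·(6) = -145
185·t² + 290·t + 124 = 0  ⇒  m = (-145)² − 185·124 = -1915
m = -1915 < 0,  v_rel·d = -145 < 0  ⇒  outside

inside=no margin=-1915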